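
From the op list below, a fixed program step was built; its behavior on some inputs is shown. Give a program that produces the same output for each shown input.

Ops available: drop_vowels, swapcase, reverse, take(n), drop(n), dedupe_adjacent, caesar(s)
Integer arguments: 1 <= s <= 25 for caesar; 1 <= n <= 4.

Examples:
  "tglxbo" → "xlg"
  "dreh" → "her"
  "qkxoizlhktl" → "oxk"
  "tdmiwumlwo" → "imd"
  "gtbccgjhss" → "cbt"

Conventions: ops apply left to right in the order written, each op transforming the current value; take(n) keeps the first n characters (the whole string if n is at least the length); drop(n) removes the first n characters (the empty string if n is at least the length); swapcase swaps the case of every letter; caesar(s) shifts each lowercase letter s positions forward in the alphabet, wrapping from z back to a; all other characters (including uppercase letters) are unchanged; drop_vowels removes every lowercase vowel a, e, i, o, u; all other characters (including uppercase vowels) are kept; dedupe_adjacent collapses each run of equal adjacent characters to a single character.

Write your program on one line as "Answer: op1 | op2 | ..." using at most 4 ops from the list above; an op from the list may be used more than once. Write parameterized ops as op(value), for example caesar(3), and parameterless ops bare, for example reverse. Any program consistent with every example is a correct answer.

take(4) | reverse | take(3)

Check, running the answer program on each example:
  "tglxbo" -> "tglx" -> "xlgt" -> "xlg"
  "dreh" -> "dreh" -> "herd" -> "her"
  "qkxoizlhktl" -> "qkxo" -> "oxkq" -> "oxk"
  "tdmiwumlwo" -> "tdmi" -> "imdt" -> "imd"
  "gtbccgjhss" -> "gtbc" -> "cbtg" -> "cbt"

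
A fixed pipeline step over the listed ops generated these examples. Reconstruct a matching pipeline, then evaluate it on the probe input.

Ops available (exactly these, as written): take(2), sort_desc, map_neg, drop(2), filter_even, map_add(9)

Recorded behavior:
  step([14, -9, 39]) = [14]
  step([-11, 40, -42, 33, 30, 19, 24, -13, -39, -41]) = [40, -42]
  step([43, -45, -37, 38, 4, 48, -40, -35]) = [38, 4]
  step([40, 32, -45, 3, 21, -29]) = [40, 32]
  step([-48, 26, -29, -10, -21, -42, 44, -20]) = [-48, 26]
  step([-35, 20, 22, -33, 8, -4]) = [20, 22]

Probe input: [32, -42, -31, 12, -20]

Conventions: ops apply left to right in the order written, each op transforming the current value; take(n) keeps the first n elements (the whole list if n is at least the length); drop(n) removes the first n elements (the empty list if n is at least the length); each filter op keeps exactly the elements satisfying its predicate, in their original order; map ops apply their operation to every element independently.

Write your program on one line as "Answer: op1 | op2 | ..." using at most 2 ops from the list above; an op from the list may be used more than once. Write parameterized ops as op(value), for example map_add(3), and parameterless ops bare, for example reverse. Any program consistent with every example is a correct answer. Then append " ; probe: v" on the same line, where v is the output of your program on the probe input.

filter_even | take(2) ; probe: [32, -42]

Check, running the answer program on each example:
  [14, -9, 39] -> [14] -> [14]
  [-11, 40, -42, 33, 30, 19, 24, -13, -39, -41] -> [40, -42, 30, 24] -> [40, -42]
  [43, -45, -37, 38, 4, 48, -40, -35] -> [38, 4, 48, -40] -> [38, 4]
  [40, 32, -45, 3, 21, -29] -> [40, 32] -> [40, 32]
  [-48, 26, -29, -10, -21, -42, 44, -20] -> [-48, 26, -10, -42, 44, -20] -> [-48, 26]
  [-35, 20, 22, -33, 8, -4] -> [20, 22, 8, -4] -> [20, 22]
  probe: [32, -42, -31, 12, -20] -> [32, -42, 12, -20] -> [32, -42]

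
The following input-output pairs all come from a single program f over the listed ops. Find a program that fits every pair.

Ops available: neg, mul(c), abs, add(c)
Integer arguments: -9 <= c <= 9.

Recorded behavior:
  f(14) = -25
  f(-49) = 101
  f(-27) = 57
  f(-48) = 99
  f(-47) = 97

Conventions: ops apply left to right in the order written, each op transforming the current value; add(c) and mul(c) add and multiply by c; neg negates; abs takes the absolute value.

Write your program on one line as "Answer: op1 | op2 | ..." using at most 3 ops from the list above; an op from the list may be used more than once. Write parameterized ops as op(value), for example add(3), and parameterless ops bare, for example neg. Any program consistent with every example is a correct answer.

mul(-2) | add(3)

Check, running the answer program on each example:
  14 -> -28 -> -25
  -49 -> 98 -> 101
  -27 -> 54 -> 57
  -48 -> 96 -> 99
  -47 -> 94 -> 97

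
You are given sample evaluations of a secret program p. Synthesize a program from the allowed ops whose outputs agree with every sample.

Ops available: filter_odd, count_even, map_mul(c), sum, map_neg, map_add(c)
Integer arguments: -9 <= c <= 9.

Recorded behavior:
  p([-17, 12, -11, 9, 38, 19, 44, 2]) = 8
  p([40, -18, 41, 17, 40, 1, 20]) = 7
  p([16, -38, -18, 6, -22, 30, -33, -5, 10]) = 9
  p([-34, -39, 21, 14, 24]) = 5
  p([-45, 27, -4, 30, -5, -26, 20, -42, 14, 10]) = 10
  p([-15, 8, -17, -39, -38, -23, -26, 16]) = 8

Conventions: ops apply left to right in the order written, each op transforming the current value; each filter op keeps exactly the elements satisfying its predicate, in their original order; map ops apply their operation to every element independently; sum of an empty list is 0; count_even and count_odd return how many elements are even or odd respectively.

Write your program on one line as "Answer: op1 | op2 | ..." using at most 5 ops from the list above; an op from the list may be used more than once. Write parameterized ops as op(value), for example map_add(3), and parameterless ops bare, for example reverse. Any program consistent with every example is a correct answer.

map_mul(3) | map_neg | map_mul(-8) | count_even

Check, running the answer program on each example:
  [-17, 12, -11, 9, 38, 19, 44, 2] -> [-51, 36, -33, 27, 114, 57, 132, 6] -> [51, -36, 33, -27, -114, -57, -132, -6] -> [-408, 288, -264, 216, 912, 456, 1056, 48] -> 8
  [40, -18, 41, 17, 40, 1, 20] -> [120, -54, 123, 51, 120, 3, 60] -> [-120, 54, -123, -51, -120, -3, -60] -> [960, -432, 984, 408, 960, 24, 480] -> 7
  [16, -38, -18, 6, -22, 30, -33, -5, 10] -> [48, -114, -54, 18, -66, 90, -99, -15, 30] -> [-48, 114, 54, -18, 66, -90, 99, 15, -30] -> [384, -912, -432, 144, -528, 720, -792, -120, 240] -> 9
  [-34, -39, 21, 14, 24] -> [-102, -117, 63, 42, 72] -> [102, 117, -63, -42, -72] -> [-816, -936, 504, 336, 576] -> 5
  [-45, 27, -4, 30, -5, -26, 20, -42, 14, 10] -> [-135, 81, -12, 90, -15, -78, 60, -126, 42, 30] -> [135, -81, 12, -90, 15, 78, -60, 126, -42, -30] -> [-1080, 648, -96, 720, -120, -624, 480, -1008, 336, 240] -> 10
  [-15, 8, -17, -39, -38, -23, -26, 16] -> [-45, 24, -51, -117, -114, -69, -78, 48] -> [45, -24, 51, 117, 114, 69, 78, -48] -> [-360, 192, -408, -936, -912, -552, -624, 384] -> 8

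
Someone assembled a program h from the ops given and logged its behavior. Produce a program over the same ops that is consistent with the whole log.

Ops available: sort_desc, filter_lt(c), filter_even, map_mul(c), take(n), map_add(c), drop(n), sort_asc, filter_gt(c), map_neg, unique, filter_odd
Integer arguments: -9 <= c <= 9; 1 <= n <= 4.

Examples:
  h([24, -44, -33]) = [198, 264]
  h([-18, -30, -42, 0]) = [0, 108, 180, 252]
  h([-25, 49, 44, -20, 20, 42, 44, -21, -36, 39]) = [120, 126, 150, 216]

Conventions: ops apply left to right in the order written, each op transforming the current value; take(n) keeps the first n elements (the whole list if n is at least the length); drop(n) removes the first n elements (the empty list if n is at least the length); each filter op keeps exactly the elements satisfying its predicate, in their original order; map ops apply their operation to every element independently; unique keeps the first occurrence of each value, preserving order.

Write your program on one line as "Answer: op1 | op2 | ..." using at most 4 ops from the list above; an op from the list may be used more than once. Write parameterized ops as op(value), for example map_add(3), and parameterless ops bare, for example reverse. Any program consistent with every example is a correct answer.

filter_lt(4) | sort_desc | map_mul(6) | map_neg

Check, running the answer program on each example:
  [24, -44, -33] -> [-44, -33] -> [-33, -44] -> [-198, -264] -> [198, 264]
  [-18, -30, -42, 0] -> [-18, -30, -42, 0] -> [0, -18, -30, -42] -> [0, -108, -180, -252] -> [0, 108, 180, 252]
  [-25, 49, 44, -20, 20, 42, 44, -21, -36, 39] -> [-25, -20, -21, -36] -> [-20, -21, -25, -36] -> [-120, -126, -150, -216] -> [120, 126, 150, 216]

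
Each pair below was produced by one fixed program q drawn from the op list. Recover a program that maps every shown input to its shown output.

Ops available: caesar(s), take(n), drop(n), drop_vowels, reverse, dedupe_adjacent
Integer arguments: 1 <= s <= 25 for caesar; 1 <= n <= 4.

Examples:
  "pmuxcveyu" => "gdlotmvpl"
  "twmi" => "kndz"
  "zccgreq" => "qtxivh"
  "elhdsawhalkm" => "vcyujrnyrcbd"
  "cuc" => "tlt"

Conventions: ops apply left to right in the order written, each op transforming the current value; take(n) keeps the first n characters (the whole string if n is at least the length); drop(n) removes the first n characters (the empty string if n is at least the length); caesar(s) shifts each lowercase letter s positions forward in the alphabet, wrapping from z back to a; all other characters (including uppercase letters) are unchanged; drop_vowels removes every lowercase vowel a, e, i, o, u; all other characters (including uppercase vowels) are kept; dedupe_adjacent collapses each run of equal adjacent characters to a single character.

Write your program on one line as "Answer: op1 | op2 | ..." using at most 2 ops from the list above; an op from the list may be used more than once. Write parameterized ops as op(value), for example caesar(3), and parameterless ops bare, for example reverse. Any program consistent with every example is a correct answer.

dedupe_adjacent | caesar(17)

Check, running the answer program on each example:
  "pmuxcveyu" -> "pmuxcveyu" -> "gdlotmvpl"
  "twmi" -> "twmi" -> "kndz"
  "zccgreq" -> "zcgreq" -> "qtxivh"
  "elhdsawhalkm" -> "elhdsawhalkm" -> "vcyujrnyrcbd"
  "cuc" -> "cuc" -> "tlt"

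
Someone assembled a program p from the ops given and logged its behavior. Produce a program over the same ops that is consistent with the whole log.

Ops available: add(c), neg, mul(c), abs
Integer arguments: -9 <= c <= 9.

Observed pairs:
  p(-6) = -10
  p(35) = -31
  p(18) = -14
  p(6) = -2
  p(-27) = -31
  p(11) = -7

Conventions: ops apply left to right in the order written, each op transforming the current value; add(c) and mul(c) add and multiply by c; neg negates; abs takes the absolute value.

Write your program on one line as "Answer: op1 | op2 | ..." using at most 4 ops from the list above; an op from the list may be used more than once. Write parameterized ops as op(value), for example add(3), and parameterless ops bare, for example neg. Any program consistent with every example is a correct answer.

add(-4) | neg | abs | neg

Check, running the answer program on each example:
  -6 -> -10 -> 10 -> 10 -> -10
  35 -> 31 -> -31 -> 31 -> -31
  18 -> 14 -> -14 -> 14 -> -14
  6 -> 2 -> -2 -> 2 -> -2
  -27 -> -31 -> 31 -> 31 -> -31
  11 -> 7 -> -7 -> 7 -> -7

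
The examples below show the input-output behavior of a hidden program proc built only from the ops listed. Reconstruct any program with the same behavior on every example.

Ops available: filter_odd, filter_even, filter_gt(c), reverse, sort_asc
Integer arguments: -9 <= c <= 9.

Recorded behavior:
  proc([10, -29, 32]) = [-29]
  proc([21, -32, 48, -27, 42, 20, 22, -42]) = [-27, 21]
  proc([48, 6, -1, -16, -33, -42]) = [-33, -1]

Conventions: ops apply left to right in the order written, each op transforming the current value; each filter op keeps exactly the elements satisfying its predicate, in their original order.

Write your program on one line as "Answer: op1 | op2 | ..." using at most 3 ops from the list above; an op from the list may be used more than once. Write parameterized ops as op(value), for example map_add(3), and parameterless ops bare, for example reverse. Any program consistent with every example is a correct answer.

reverse | filter_odd

Check, running the answer program on each example:
  [10, -29, 32] -> [32, -29, 10] -> [-29]
  [21, -32, 48, -27, 42, 20, 22, -42] -> [-42, 22, 20, 42, -27, 48, -32, 21] -> [-27, 21]
  [48, 6, -1, -16, -33, -42] -> [-42, -33, -16, -1, 6, 48] -> [-33, -1]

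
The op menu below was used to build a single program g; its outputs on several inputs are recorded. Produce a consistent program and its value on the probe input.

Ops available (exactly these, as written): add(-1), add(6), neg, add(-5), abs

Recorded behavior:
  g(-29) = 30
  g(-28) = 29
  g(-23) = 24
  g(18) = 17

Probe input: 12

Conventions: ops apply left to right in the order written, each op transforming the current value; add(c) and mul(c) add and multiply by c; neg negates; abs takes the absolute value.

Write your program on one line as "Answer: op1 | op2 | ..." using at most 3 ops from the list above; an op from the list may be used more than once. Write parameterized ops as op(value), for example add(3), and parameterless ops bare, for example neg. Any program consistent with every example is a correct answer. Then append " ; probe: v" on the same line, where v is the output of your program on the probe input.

add(-1) | abs ; probe: 11

Check, running the answer program on each example:
  -29 -> -30 -> 30
  -28 -> -29 -> 29
  -23 -> -24 -> 24
  18 -> 17 -> 17
  probe: 12 -> 11 -> 11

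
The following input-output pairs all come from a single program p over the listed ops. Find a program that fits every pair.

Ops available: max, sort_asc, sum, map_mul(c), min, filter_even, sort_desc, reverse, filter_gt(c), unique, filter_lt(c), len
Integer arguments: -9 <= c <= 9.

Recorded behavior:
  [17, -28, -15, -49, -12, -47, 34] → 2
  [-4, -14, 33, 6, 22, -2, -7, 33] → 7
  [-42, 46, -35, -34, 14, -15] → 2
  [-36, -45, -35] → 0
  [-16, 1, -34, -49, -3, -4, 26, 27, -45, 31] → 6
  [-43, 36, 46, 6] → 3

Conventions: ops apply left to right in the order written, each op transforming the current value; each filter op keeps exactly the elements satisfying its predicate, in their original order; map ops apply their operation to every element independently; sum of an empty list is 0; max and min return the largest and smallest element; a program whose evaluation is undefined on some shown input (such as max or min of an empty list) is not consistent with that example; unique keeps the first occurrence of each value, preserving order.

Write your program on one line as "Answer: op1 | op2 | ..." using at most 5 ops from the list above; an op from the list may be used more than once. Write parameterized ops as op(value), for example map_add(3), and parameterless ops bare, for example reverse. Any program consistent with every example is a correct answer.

sort_desc | reverse | filter_gt(-9) | len

Check, running the answer program on each example:
  [17, -28, -15, -49, -12, -47, 34] -> [34, 17, -12, -15, -28, -47, -49] -> [-49, -47, -28, -15, -12, 17, 34] -> [17, 34] -> 2
  [-4, -14, 33, 6, 22, -2, -7, 33] -> [33, 33, 22, 6, -2, -4, -7, -14] -> [-14, -7, -4, -2, 6, 22, 33, 33] -> [-7, -4, -2, 6, 22, 33, 33] -> 7
  [-42, 46, -35, -34, 14, -15] -> [46, 14, -15, -34, -35, -42] -> [-42, -35, -34, -15, 14, 46] -> [14, 46] -> 2
  [-36, -45, -35] -> [-35, -36, -45] -> [-45, -36, -35] -> [] -> 0
  [-16, 1, -34, -49, -3, -4, 26, 27, -45, 31] -> [31, 27, 26, 1, -3, -4, -16, -34, -45, -49] -> [-49, -45, -34, -16, -4, -3, 1, 26, 27, 31] -> [-4, -3, 1, 26, 27, 31] -> 6
  [-43, 36, 46, 6] -> [46, 36, 6, -43] -> [-43, 6, 36, 46] -> [6, 36, 46] -> 3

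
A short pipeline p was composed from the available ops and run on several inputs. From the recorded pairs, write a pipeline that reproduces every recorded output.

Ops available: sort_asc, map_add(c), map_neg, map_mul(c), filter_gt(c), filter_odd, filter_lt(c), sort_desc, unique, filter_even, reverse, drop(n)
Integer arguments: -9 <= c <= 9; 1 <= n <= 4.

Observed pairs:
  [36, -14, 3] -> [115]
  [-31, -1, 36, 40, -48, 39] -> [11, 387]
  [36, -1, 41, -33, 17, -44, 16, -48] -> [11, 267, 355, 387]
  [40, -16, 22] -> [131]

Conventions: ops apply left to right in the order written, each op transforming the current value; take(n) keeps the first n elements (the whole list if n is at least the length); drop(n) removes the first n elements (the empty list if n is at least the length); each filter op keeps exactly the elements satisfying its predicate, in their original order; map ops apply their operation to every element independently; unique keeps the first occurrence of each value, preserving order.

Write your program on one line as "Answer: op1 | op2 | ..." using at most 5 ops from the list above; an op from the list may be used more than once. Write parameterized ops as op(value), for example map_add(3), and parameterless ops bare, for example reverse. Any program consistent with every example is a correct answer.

drop(1) | map_mul(8) | map_neg | filter_gt(1) | map_add(3)

Check, running the answer program on each example:
  [36, -14, 3] -> [-14, 3] -> [-112, 24] -> [112, -24] -> [112] -> [115]
  [-31, -1, 36, 40, -48, 39] -> [-1, 36, 40, -48, 39] -> [-8, 288, 320, -384, 312] -> [8, -288, -320, 384, -312] -> [8, 384] -> [11, 387]
  [36, -1, 41, -33, 17, -44, 16, -48] -> [-1, 41, -33, 17, -44, 16, -48] -> [-8, 328, -264, 136, -352, 128, -384] -> [8, -328, 264, -136, 352, -128, 384] -> [8, 264, 352, 384] -> [11, 267, 355, 387]
  [40, -16, 22] -> [-16, 22] -> [-128, 176] -> [128, -176] -> [128] -> [131]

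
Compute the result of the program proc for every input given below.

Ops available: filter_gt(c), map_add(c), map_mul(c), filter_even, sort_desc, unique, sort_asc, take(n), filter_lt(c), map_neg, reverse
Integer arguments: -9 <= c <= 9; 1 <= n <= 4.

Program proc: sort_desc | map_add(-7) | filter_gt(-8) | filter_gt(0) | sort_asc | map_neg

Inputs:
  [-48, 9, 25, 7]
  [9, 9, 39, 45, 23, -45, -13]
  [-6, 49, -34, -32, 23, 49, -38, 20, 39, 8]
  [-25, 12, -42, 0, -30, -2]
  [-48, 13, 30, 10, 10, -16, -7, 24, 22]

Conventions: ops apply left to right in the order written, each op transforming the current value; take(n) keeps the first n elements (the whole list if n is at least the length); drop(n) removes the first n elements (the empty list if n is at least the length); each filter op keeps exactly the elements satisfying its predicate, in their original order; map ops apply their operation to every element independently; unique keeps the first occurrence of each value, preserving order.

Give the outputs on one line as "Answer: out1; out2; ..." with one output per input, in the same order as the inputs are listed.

Execution, op by op:
  [-48, 9, 25, 7] -> [25, 9, 7, -48] -> [18, 2, 0, -55] -> [18, 2, 0] -> [18, 2] -> [2, 18] -> [-2, -18]
  [9, 9, 39, 45, 23, -45, -13] -> [45, 39, 23, 9, 9, -13, -45] -> [38, 32, 16, 2, 2, -20, -52] -> [38, 32, 16, 2, 2] -> [38, 32, 16, 2, 2] -> [2, 2, 16, 32, 38] -> [-2, -2, -16, -32, -38]
  [-6, 49, -34, -32, 23, 49, -38, 20, 39, 8] -> [49, 49, 39, 23, 20, 8, -6, -32, -34, -38] -> [42, 42, 32, 16, 13, 1, -13, -39, -41, -45] -> [42, 42, 32, 16, 13, 1] -> [42, 42, 32, 16, 13, 1] -> [1, 13, 16, 32, 42, 42] -> [-1, -13, -16, -32, -42, -42]
  [-25, 12, -42, 0, -30, -2] -> [12, 0, -2, -25, -30, -42] -> [5, -7, -9, -32, -37, -49] -> [5, -7] -> [5] -> [5] -> [-5]
  [-48, 13, 30, 10, 10, -16, -7, 24, 22] -> [30, 24, 22, 13, 10, 10, -7, -16, -48] -> [23, 17, 15, 6, 3, 3, -14, -23, -55] -> [23, 17, 15, 6, 3, 3] -> [23, 17, 15, 6, 3, 3] -> [3, 3, 6, 15, 17, 23] -> [-3, -3, -6, -15, -17, -23]

[-2, -18]; [-2, -2, -16, -32, -38]; [-1, -13, -16, -32, -42, -42]; [-5]; [-3, -3, -6, -15, -17, -23]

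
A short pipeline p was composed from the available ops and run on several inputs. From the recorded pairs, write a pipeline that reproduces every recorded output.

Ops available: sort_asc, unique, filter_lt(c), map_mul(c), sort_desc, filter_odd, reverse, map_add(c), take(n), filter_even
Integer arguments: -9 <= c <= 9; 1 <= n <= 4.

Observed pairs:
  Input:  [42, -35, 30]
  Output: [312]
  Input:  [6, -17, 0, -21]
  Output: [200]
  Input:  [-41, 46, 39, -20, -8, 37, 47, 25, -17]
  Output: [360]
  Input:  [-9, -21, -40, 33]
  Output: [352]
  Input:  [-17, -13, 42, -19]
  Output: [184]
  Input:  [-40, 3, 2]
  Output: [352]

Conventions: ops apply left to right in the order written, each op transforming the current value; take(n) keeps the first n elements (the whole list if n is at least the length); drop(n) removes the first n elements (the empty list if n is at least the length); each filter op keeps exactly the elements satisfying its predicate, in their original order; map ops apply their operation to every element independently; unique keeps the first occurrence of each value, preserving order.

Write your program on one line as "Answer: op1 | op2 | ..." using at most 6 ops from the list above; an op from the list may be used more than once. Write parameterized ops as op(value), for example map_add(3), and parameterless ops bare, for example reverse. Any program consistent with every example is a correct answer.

sort_desc | sort_asc | take(1) | map_add(-4) | map_mul(-8)

Check, running the answer program on each example:
  [42, -35, 30] -> [42, 30, -35] -> [-35, 30, 42] -> [-35] -> [-39] -> [312]
  [6, -17, 0, -21] -> [6, 0, -17, -21] -> [-21, -17, 0, 6] -> [-21] -> [-25] -> [200]
  [-41, 46, 39, -20, -8, 37, 47, 25, -17] -> [47, 46, 39, 37, 25, -8, -17, -20, -41] -> [-41, -20, -17, -8, 25, 37, 39, 46, 47] -> [-41] -> [-45] -> [360]
  [-9, -21, -40, 33] -> [33, -9, -21, -40] -> [-40, -21, -9, 33] -> [-40] -> [-44] -> [352]
  [-17, -13, 42, -19] -> [42, -13, -17, -19] -> [-19, -17, -13, 42] -> [-19] -> [-23] -> [184]
  [-40, 3, 2] -> [3, 2, -40] -> [-40, 2, 3] -> [-40] -> [-44] -> [352]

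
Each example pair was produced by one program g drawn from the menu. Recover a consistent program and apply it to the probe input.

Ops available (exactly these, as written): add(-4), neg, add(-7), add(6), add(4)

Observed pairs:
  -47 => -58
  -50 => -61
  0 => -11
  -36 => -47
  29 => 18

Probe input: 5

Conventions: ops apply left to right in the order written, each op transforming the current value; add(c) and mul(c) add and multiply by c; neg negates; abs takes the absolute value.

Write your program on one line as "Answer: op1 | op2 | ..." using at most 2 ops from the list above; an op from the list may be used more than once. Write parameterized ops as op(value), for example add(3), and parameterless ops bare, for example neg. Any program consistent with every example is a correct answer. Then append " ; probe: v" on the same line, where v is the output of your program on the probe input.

add(-4) | add(-7) ; probe: -6

Check, running the answer program on each example:
  -47 -> -51 -> -58
  -50 -> -54 -> -61
  0 -> -4 -> -11
  -36 -> -40 -> -47
  29 -> 25 -> 18
  probe: 5 -> 1 -> -6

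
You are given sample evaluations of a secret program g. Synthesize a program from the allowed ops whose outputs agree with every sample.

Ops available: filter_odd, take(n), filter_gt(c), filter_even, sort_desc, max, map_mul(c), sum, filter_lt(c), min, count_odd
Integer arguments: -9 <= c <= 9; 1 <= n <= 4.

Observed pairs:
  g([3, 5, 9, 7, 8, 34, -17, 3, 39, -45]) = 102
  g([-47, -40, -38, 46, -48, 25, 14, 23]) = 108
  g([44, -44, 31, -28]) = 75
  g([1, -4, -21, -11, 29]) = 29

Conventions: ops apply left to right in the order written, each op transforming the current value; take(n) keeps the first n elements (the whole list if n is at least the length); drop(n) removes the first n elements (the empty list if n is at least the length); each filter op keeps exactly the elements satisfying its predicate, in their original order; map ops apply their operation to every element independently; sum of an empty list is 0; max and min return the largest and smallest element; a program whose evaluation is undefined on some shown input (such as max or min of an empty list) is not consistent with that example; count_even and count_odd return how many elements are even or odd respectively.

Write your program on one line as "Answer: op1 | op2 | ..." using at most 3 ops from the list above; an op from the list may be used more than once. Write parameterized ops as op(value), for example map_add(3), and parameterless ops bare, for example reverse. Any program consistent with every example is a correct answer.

filter_gt(4) | sum

Check, running the answer program on each example:
  [3, 5, 9, 7, 8, 34, -17, 3, 39, -45] -> [5, 9, 7, 8, 34, 39] -> 102
  [-47, -40, -38, 46, -48, 25, 14, 23] -> [46, 25, 14, 23] -> 108
  [44, -44, 31, -28] -> [44, 31] -> 75
  [1, -4, -21, -11, 29] -> [29] -> 29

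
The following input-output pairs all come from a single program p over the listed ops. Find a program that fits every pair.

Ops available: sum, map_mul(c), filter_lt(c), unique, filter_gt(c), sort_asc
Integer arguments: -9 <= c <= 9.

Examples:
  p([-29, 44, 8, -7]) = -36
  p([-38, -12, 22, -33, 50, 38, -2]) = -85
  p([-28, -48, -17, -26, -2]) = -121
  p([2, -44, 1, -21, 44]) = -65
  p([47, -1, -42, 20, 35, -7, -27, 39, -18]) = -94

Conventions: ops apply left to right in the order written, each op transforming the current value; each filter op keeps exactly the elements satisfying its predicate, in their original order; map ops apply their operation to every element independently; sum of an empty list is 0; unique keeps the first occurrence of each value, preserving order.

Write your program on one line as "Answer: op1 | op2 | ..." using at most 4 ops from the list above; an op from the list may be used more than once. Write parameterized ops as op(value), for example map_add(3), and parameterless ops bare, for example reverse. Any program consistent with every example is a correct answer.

sort_asc | filter_lt(-1) | sum

Check, running the answer program on each example:
  [-29, 44, 8, -7] -> [-29, -7, 8, 44] -> [-29, -7] -> -36
  [-38, -12, 22, -33, 50, 38, -2] -> [-38, -33, -12, -2, 22, 38, 50] -> [-38, -33, -12, -2] -> -85
  [-28, -48, -17, -26, -2] -> [-48, -28, -26, -17, -2] -> [-48, -28, -26, -17, -2] -> -121
  [2, -44, 1, -21, 44] -> [-44, -21, 1, 2, 44] -> [-44, -21] -> -65
  [47, -1, -42, 20, 35, -7, -27, 39, -18] -> [-42, -27, -18, -7, -1, 20, 35, 39, 47] -> [-42, -27, -18, -7] -> -94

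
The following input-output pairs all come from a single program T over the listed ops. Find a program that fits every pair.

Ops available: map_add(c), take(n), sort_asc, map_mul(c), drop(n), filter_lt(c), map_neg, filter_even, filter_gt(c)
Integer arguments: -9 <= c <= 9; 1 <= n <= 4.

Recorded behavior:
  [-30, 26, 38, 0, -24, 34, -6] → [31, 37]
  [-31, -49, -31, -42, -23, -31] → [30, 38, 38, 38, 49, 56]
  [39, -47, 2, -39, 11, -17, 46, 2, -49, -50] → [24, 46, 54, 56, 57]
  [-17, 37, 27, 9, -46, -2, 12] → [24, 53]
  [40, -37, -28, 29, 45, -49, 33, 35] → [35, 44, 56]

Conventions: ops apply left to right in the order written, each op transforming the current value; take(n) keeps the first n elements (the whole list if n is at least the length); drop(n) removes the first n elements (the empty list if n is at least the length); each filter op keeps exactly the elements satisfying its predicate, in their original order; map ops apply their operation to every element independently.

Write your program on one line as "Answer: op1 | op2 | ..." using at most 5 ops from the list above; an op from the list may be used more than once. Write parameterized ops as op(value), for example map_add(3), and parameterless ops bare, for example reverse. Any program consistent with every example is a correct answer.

filter_lt(-9) | map_neg | map_add(7) | sort_asc

Check, running the answer program on each example:
  [-30, 26, 38, 0, -24, 34, -6] -> [-30, -24] -> [30, 24] -> [37, 31] -> [31, 37]
  [-31, -49, -31, -42, -23, -31] -> [-31, -49, -31, -42, -23, -31] -> [31, 49, 31, 42, 23, 31] -> [38, 56, 38, 49, 30, 38] -> [30, 38, 38, 38, 49, 56]
  [39, -47, 2, -39, 11, -17, 46, 2, -49, -50] -> [-47, -39, -17, -49, -50] -> [47, 39, 17, 49, 50] -> [54, 46, 24, 56, 57] -> [24, 46, 54, 56, 57]
  [-17, 37, 27, 9, -46, -2, 12] -> [-17, -46] -> [17, 46] -> [24, 53] -> [24, 53]
  [40, -37, -28, 29, 45, -49, 33, 35] -> [-37, -28, -49] -> [37, 28, 49] -> [44, 35, 56] -> [35, 44, 56]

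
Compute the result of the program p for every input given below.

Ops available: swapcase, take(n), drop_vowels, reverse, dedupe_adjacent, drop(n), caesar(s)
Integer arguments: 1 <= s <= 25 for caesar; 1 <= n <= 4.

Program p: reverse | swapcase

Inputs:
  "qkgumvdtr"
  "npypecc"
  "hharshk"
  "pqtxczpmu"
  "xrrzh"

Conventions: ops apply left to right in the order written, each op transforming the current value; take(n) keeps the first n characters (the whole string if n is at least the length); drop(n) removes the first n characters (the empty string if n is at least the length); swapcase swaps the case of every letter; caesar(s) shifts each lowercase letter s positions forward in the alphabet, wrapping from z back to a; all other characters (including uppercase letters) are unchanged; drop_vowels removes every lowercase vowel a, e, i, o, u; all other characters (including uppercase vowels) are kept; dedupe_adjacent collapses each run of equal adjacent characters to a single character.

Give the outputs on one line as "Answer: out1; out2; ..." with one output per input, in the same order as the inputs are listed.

"RTDVMUGKQ"; "CCEPYPN"; "KHSRAHH"; "UMPZCXTQP"; "HZRRX"

Execution, op by op:
  "qkgumvdtr" -> "rtdvmugkq" -> "RTDVMUGKQ"
  "npypecc" -> "ccepypn" -> "CCEPYPN"
  "hharshk" -> "khsrahh" -> "KHSRAHH"
  "pqtxczpmu" -> "umpzcxtqp" -> "UMPZCXTQP"
  "xrrzh" -> "hzrrx" -> "HZRRX"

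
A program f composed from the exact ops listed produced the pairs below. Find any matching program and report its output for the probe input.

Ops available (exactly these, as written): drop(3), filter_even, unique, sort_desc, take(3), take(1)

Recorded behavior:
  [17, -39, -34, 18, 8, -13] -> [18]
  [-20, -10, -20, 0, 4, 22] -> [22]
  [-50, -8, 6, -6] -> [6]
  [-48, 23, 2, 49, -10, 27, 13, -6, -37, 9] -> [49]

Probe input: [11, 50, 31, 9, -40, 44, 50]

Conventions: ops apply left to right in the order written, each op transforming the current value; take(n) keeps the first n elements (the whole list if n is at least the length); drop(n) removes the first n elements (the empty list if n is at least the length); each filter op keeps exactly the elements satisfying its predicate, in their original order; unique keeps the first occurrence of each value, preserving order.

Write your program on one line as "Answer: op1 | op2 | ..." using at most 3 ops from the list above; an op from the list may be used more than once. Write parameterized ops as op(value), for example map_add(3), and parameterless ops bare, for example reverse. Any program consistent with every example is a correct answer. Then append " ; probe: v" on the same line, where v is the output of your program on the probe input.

sort_desc | take(1) ; probe: [50]

Check, running the answer program on each example:
  [17, -39, -34, 18, 8, -13] -> [18, 17, 8, -13, -34, -39] -> [18]
  [-20, -10, -20, 0, 4, 22] -> [22, 4, 0, -10, -20, -20] -> [22]
  [-50, -8, 6, -6] -> [6, -6, -8, -50] -> [6]
  [-48, 23, 2, 49, -10, 27, 13, -6, -37, 9] -> [49, 27, 23, 13, 9, 2, -6, -10, -37, -48] -> [49]
  probe: [11, 50, 31, 9, -40, 44, 50] -> [50, 50, 44, 31, 11, 9, -40] -> [50]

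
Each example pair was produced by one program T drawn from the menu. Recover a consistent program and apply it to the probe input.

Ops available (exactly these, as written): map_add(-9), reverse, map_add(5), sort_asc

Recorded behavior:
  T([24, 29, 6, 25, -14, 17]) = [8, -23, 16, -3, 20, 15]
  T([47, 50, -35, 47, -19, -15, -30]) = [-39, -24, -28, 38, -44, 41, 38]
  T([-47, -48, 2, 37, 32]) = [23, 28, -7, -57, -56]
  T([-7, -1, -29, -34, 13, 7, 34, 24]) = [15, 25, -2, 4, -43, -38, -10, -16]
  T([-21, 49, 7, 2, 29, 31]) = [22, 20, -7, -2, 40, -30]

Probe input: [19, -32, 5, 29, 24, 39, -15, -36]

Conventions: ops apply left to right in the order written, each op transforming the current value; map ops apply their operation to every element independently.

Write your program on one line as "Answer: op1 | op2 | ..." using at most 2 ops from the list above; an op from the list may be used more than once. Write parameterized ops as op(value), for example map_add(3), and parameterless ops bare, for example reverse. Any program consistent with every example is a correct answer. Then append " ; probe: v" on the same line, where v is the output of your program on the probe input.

map_add(-9) | reverse ; probe: [-45, -24, 30, 15, 20, -4, -41, 10]

Check, running the answer program on each example:
  [24, 29, 6, 25, -14, 17] -> [15, 20, -3, 16, -23, 8] -> [8, -23, 16, -3, 20, 15]
  [47, 50, -35, 47, -19, -15, -30] -> [38, 41, -44, 38, -28, -24, -39] -> [-39, -24, -28, 38, -44, 41, 38]
  [-47, -48, 2, 37, 32] -> [-56, -57, -7, 28, 23] -> [23, 28, -7, -57, -56]
  [-7, -1, -29, -34, 13, 7, 34, 24] -> [-16, -10, -38, -43, 4, -2, 25, 15] -> [15, 25, -2, 4, -43, -38, -10, -16]
  [-21, 49, 7, 2, 29, 31] -> [-30, 40, -2, -7, 20, 22] -> [22, 20, -7, -2, 40, -30]
  probe: [19, -32, 5, 29, 24, 39, -15, -36] -> [10, -41, -4, 20, 15, 30, -24, -45] -> [-45, -24, 30, 15, 20, -4, -41, 10]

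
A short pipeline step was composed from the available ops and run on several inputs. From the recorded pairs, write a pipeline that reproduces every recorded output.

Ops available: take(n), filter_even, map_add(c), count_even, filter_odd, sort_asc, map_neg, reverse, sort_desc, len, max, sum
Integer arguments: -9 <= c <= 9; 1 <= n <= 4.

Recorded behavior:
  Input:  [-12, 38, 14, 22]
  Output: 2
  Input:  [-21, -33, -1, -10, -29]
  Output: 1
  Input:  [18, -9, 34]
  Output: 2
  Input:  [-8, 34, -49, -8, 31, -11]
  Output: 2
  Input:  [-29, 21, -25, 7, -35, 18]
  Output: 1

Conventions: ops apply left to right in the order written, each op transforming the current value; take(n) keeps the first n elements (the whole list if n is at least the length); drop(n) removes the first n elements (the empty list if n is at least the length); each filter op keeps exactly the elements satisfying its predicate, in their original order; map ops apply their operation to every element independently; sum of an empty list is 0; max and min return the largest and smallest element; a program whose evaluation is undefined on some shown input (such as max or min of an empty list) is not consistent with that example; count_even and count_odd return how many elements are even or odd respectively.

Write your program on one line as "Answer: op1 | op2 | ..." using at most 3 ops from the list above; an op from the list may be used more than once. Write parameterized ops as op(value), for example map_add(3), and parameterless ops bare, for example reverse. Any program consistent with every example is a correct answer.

filter_even | take(2) | count_even

Check, running the answer program on each example:
  [-12, 38, 14, 22] -> [-12, 38, 14, 22] -> [-12, 38] -> 2
  [-21, -33, -1, -10, -29] -> [-10] -> [-10] -> 1
  [18, -9, 34] -> [18, 34] -> [18, 34] -> 2
  [-8, 34, -49, -8, 31, -11] -> [-8, 34, -8] -> [-8, 34] -> 2
  [-29, 21, -25, 7, -35, 18] -> [18] -> [18] -> 1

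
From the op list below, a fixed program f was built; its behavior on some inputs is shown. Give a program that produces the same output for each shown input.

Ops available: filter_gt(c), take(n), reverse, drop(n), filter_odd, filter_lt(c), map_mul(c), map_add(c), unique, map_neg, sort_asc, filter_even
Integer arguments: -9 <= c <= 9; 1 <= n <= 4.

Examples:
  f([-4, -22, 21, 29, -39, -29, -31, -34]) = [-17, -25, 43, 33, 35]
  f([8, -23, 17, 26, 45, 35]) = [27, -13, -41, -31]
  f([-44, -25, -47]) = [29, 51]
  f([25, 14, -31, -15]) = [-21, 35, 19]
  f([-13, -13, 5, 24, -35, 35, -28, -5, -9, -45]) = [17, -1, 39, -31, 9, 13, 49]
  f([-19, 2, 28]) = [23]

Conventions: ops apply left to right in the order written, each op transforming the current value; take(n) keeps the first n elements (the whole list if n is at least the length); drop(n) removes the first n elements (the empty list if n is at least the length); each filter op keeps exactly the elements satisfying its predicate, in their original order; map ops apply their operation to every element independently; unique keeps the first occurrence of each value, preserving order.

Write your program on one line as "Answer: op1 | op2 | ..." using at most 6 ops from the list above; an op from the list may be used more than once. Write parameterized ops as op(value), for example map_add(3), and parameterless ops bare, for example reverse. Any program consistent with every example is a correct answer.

reverse | filter_odd | reverse | map_add(-4) | unique | map_neg

Check, running the answer program on each example:
  [-4, -22, 21, 29, -39, -29, -31, -34] -> [-34, -31, -29, -39, 29, 21, -22, -4] -> [-31, -29, -39, 29, 21] -> [21, 29, -39, -29, -31] -> [17, 25, -43, -33, -35] -> [17, 25, -43, -33, -35] -> [-17, -25, 43, 33, 35]
  [8, -23, 17, 26, 45, 35] -> [35, 45, 26, 17, -23, 8] -> [35, 45, 17, -23] -> [-23, 17, 45, 35] -> [-27, 13, 41, 31] -> [-27, 13, 41, 31] -> [27, -13, -41, -31]
  [-44, -25, -47] -> [-47, -25, -44] -> [-47, -25] -> [-25, -47] -> [-29, -51] -> [-29, -51] -> [29, 51]
  [25, 14, -31, -15] -> [-15, -31, 14, 25] -> [-15, -31, 25] -> [25, -31, -15] -> [21, -35, -19] -> [21, -35, -19] -> [-21, 35, 19]
  [-13, -13, 5, 24, -35, 35, -28, -5, -9, -45] -> [-45, -9, -5, -28, 35, -35, 24, 5, -13, -13] -> [-45, -9, -5, 35, -35, 5, -13, -13] -> [-13, -13, 5, -35, 35, -5, -9, -45] -> [-17, -17, 1, -39, 31, -9, -13, -49] -> [-17, 1, -39, 31, -9, -13, -49] -> [17, -1, 39, -31, 9, 13, 49]
  [-19, 2, 28] -> [28, 2, -19] -> [-19] -> [-19] -> [-23] -> [-23] -> [23]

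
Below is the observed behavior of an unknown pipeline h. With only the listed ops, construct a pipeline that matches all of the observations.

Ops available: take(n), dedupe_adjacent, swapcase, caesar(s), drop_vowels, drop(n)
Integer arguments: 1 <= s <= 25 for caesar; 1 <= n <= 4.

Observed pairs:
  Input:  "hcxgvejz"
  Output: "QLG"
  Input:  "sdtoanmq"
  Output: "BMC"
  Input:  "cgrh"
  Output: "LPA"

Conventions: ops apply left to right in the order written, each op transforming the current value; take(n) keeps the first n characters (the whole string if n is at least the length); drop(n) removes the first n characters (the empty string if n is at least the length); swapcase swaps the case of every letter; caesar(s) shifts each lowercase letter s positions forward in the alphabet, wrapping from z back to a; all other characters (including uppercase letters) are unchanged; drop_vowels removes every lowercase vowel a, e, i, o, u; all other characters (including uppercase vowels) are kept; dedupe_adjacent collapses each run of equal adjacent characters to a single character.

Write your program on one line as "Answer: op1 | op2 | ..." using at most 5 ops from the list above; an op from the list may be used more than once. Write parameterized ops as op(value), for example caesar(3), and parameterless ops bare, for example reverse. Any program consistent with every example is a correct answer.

caesar(9) | swapcase | take(4) | take(3)

Check, running the answer program on each example:
  "hcxgvejz" -> "qlgpensi" -> "QLGPENSI" -> "QLGP" -> "QLG"
  "sdtoanmq" -> "bmcxjwvz" -> "BMCXJWVZ" -> "BMCX" -> "BMC"
  "cgrh" -> "lpaq" -> "LPAQ" -> "LPAQ" -> "LPA"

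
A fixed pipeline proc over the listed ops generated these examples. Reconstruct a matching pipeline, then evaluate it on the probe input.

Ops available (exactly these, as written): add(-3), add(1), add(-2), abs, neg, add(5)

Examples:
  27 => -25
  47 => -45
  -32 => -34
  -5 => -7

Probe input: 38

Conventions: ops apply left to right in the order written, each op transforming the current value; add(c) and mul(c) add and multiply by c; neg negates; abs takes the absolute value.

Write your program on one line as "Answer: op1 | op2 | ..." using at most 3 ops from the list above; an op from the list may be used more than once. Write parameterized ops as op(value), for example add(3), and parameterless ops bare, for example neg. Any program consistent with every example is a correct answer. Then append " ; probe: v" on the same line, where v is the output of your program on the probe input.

add(-2) | abs | neg ; probe: -36

Check, running the answer program on each example:
  27 -> 25 -> 25 -> -25
  47 -> 45 -> 45 -> -45
  -32 -> -34 -> 34 -> -34
  -5 -> -7 -> 7 -> -7
  probe: 38 -> 36 -> 36 -> -36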